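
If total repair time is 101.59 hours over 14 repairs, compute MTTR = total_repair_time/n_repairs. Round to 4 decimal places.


total_repair_time = 101.59
n_repairs = 14
MTTR = 101.59 / 14
MTTR = 7.2564

7.2564


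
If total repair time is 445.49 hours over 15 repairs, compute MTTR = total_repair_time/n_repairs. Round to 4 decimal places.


total_repair_time = 445.49
n_repairs = 15
MTTR = 445.49 / 15
MTTR = 29.6993

29.6993


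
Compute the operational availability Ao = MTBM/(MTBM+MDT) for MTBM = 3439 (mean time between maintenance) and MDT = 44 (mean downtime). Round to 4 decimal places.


MTBM = 3439
MDT = 44
MTBM + MDT = 3483
Ao = 3439 / 3483
Ao = 0.9874

0.9874


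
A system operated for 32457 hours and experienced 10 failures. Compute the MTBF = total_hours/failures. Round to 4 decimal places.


total_hours = 32457
failures = 10
MTBF = 32457 / 10
MTBF = 3245.7

3245.7


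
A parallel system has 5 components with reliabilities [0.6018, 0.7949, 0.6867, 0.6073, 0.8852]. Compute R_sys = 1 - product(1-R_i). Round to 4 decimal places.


Components: [0.6018, 0.7949, 0.6867, 0.6073, 0.8852]
(1 - 0.6018) = 0.3982, running product = 0.3982
(1 - 0.7949) = 0.2051, running product = 0.0817
(1 - 0.6867) = 0.3133, running product = 0.0256
(1 - 0.6073) = 0.3927, running product = 0.01
(1 - 0.8852) = 0.1148, running product = 0.0012
Product of (1-R_i) = 0.0012
R_sys = 1 - 0.0012 = 0.9988

0.9988


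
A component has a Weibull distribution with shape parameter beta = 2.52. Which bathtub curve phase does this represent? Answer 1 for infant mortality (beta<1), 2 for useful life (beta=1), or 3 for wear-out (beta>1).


beta = 2.52
Compare beta to 1:
beta < 1 => infant mortality (phase 1)
beta = 1 => useful life (phase 2)
beta > 1 => wear-out (phase 3)
Since beta = 2.52, this is wear-out (increasing failure rate)
Phase = 3

3


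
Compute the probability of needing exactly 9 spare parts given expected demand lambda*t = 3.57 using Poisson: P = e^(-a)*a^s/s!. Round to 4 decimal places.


a = 3.57, s = 9
e^(-a) = e^(-3.57) = 0.0282
a^s = 3.57^9 = 94191.9841
s! = 362880
P = 0.0282 * 94191.9841 / 362880
P = 0.0073

0.0073


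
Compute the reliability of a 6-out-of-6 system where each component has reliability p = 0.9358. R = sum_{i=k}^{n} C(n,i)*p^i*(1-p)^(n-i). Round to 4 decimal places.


k = 6, n = 6, p = 0.9358
i=6: C(6,6)=1 * 0.9358^6 * 0.0642^0 = 0.6716
R = sum of terms = 0.6716

0.6716


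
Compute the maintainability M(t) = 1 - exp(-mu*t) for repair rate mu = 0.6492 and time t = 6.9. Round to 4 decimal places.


mu = 0.6492, t = 6.9
mu * t = 0.6492 * 6.9 = 4.4795
exp(-4.4795) = 0.0113
M(t) = 1 - 0.0113
M(t) = 0.9887

0.9887


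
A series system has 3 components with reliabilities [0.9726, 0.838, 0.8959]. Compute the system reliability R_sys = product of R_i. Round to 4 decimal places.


Components: [0.9726, 0.838, 0.8959]
After component 1 (R=0.9726): product = 0.9726
After component 2 (R=0.838): product = 0.815
After component 3 (R=0.8959): product = 0.7302
R_sys = 0.7302

0.7302


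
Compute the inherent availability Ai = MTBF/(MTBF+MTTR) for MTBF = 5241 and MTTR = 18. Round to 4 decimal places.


MTBF = 5241
MTTR = 18
MTBF + MTTR = 5259
Ai = 5241 / 5259
Ai = 0.9966

0.9966


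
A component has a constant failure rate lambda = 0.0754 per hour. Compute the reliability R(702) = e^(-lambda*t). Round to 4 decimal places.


lambda = 0.0754
t = 702
lambda * t = 52.9308
R(t) = e^(-52.9308)
R(t) = 0.0

0.0


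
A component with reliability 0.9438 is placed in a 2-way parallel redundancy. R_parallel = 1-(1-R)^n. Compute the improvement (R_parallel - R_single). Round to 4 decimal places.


R_single = 0.9438, n = 2
1 - R_single = 0.0562
(1 - R_single)^n = 0.0562^2 = 0.0032
R_parallel = 1 - 0.0032 = 0.9968
Improvement = 0.9968 - 0.9438
Improvement = 0.053

0.053


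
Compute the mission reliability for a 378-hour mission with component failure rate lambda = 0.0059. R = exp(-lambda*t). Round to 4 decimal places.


lambda = 0.0059
mission_time = 378
lambda * t = 0.0059 * 378 = 2.2302
R = exp(-2.2302)
R = 0.1075

0.1075


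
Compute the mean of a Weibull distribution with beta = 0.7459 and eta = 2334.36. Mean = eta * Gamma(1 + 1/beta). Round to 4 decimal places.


beta = 0.7459, eta = 2334.36
1/beta = 1.3407
1 + 1/beta = 2.3407
Gamma(2.3407) = 1.1961
Mean = 2334.36 * 1.1961
Mean = 2792.0373

2792.0373


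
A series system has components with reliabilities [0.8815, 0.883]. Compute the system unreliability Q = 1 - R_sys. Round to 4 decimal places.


Components: [0.8815, 0.883]
After component 1: product = 0.8815
After component 2: product = 0.7784
R_sys = 0.7784
Q = 1 - 0.7784 = 0.2216

0.2216


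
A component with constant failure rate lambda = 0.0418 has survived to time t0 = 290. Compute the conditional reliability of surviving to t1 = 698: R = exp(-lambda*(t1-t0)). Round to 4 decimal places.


lambda = 0.0418
t0 = 290, t1 = 698
t1 - t0 = 408
lambda * (t1-t0) = 0.0418 * 408 = 17.0544
R = exp(-17.0544)
R = 0.0

0.0


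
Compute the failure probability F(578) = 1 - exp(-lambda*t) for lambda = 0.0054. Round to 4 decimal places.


lambda = 0.0054, t = 578
lambda * t = 3.1212
exp(-3.1212) = 0.0441
F(t) = 1 - 0.0441
F(t) = 0.9559

0.9559


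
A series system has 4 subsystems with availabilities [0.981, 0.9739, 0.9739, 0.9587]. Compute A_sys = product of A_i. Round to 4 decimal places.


Subsystems: [0.981, 0.9739, 0.9739, 0.9587]
After subsystem 1 (A=0.981): product = 0.981
After subsystem 2 (A=0.9739): product = 0.9554
After subsystem 3 (A=0.9739): product = 0.9305
After subsystem 4 (A=0.9587): product = 0.892
A_sys = 0.892

0.892


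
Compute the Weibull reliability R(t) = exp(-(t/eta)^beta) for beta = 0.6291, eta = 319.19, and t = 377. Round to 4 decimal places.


beta = 0.6291, eta = 319.19, t = 377
t/eta = 377 / 319.19 = 1.1811
(t/eta)^beta = 1.1811^0.6291 = 1.1104
R(t) = exp(-1.1104)
R(t) = 0.3294

0.3294


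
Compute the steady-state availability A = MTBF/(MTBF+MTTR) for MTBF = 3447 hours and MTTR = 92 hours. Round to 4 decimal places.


MTBF = 3447
MTTR = 92
MTBF + MTTR = 3539
A = 3447 / 3539
A = 0.974

0.974


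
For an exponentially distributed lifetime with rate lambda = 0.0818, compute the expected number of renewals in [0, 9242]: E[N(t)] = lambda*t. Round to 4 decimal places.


lambda = 0.0818
t = 9242
E[N(t)] = lambda * t
E[N(t)] = 0.0818 * 9242
E[N(t)] = 755.9956

755.9956


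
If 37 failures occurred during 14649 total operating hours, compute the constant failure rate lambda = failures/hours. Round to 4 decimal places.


failures = 37
total_hours = 14649
lambda = 37 / 14649
lambda = 0.0025

0.0025


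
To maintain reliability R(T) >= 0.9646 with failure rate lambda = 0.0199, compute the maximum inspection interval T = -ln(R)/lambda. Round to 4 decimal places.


R_target = 0.9646
lambda = 0.0199
-ln(0.9646) = 0.036
T = 0.036 / 0.0199
T = 1.8111

1.8111


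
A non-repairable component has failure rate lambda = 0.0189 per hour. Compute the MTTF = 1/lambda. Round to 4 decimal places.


lambda = 0.0189
MTTF = 1 / 0.0189
MTTF = 52.9101

52.9101


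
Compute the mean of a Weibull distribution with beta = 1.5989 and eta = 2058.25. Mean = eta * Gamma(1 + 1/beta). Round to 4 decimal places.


beta = 1.5989, eta = 2058.25
1/beta = 0.6254
1 + 1/beta = 1.6254
Gamma(1.6254) = 0.8966
Mean = 2058.25 * 0.8966
Mean = 1845.491

1845.491


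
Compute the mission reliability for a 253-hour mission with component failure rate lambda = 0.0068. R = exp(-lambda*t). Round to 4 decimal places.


lambda = 0.0068
mission_time = 253
lambda * t = 0.0068 * 253 = 1.7204
R = exp(-1.7204)
R = 0.179

0.179


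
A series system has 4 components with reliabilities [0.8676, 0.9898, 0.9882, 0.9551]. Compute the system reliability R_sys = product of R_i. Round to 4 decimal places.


Components: [0.8676, 0.9898, 0.9882, 0.9551]
After component 1 (R=0.8676): product = 0.8676
After component 2 (R=0.9898): product = 0.8588
After component 3 (R=0.9882): product = 0.8486
After component 4 (R=0.9551): product = 0.8105
R_sys = 0.8105

0.8105


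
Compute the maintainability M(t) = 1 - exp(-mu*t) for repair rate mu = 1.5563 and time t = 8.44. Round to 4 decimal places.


mu = 1.5563, t = 8.44
mu * t = 1.5563 * 8.44 = 13.1352
exp(-13.1352) = 0.0
M(t) = 1 - 0.0
M(t) = 1.0

1.0


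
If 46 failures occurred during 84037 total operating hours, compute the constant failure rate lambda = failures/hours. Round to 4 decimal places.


failures = 46
total_hours = 84037
lambda = 46 / 84037
lambda = 0.0005

0.0005


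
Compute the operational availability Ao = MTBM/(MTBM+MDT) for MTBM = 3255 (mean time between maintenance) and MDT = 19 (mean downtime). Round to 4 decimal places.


MTBM = 3255
MDT = 19
MTBM + MDT = 3274
Ao = 3255 / 3274
Ao = 0.9942

0.9942


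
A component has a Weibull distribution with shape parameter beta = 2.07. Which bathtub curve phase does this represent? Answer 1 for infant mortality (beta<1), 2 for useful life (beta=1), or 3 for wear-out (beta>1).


beta = 2.07
Compare beta to 1:
beta < 1 => infant mortality (phase 1)
beta = 1 => useful life (phase 2)
beta > 1 => wear-out (phase 3)
Since beta = 2.07, this is wear-out (increasing failure rate)
Phase = 3

3


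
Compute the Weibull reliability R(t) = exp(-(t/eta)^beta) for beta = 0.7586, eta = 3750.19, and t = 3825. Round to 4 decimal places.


beta = 0.7586, eta = 3750.19, t = 3825
t/eta = 3825 / 3750.19 = 1.0199
(t/eta)^beta = 1.0199^0.7586 = 1.0151
R(t) = exp(-1.0151)
R(t) = 0.3624

0.3624


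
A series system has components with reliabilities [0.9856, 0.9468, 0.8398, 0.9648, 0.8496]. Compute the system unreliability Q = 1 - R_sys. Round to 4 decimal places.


Components: [0.9856, 0.9468, 0.8398, 0.9648, 0.8496]
After component 1: product = 0.9856
After component 2: product = 0.9332
After component 3: product = 0.7837
After component 4: product = 0.7561
After component 5: product = 0.6424
R_sys = 0.6424
Q = 1 - 0.6424 = 0.3576

0.3576


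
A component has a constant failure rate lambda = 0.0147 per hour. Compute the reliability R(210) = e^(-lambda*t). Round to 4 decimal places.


lambda = 0.0147
t = 210
lambda * t = 3.087
R(t) = e^(-3.087)
R(t) = 0.0456

0.0456


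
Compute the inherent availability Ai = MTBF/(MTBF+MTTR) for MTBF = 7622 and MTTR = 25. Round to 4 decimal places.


MTBF = 7622
MTTR = 25
MTBF + MTTR = 7647
Ai = 7622 / 7647
Ai = 0.9967

0.9967


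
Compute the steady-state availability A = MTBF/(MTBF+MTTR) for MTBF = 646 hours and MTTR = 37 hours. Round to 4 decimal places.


MTBF = 646
MTTR = 37
MTBF + MTTR = 683
A = 646 / 683
A = 0.9458

0.9458


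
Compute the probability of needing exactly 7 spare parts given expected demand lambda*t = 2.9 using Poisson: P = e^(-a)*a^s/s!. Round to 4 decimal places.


a = 2.9, s = 7
e^(-a) = e^(-2.9) = 0.055
a^s = 2.9^7 = 1724.9876
s! = 5040
P = 0.055 * 1724.9876 / 5040
P = 0.0188

0.0188


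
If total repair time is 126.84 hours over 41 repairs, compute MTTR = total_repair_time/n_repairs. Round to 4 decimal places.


total_repair_time = 126.84
n_repairs = 41
MTTR = 126.84 / 41
MTTR = 3.0937

3.0937


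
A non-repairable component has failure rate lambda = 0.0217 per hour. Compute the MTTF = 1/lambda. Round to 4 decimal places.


lambda = 0.0217
MTTF = 1 / 0.0217
MTTF = 46.0829

46.0829


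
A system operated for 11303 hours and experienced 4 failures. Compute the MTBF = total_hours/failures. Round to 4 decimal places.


total_hours = 11303
failures = 4
MTBF = 11303 / 4
MTBF = 2825.75

2825.75


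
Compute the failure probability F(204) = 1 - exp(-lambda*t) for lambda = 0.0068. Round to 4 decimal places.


lambda = 0.0068, t = 204
lambda * t = 1.3872
exp(-1.3872) = 0.2498
F(t) = 1 - 0.2498
F(t) = 0.7502

0.7502


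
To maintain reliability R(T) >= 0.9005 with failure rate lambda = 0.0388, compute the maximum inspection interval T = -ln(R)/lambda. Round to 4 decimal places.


R_target = 0.9005
lambda = 0.0388
-ln(0.9005) = 0.1048
T = 0.1048 / 0.0388
T = 2.7012

2.7012


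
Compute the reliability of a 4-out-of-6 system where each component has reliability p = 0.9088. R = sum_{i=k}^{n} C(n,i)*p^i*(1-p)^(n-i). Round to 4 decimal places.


k = 4, n = 6, p = 0.9088
i=4: C(6,4)=15 * 0.9088^4 * 0.0912^2 = 0.0851
i=5: C(6,5)=6 * 0.9088^5 * 0.0912^1 = 0.3392
i=6: C(6,6)=1 * 0.9088^6 * 0.0912^0 = 0.5634
R = sum of terms = 0.9877

0.9877


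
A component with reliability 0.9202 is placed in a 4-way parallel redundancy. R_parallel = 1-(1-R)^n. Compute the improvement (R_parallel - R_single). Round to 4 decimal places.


R_single = 0.9202, n = 4
1 - R_single = 0.0798
(1 - R_single)^n = 0.0798^4 = 0.0
R_parallel = 1 - 0.0 = 1.0
Improvement = 1.0 - 0.9202
Improvement = 0.0798

0.0798


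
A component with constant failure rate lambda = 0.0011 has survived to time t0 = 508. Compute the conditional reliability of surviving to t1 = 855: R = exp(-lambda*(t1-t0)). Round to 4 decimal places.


lambda = 0.0011
t0 = 508, t1 = 855
t1 - t0 = 347
lambda * (t1-t0) = 0.0011 * 347 = 0.3817
R = exp(-0.3817)
R = 0.6827

0.6827


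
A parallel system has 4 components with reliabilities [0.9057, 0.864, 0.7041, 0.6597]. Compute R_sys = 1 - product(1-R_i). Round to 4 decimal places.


Components: [0.9057, 0.864, 0.7041, 0.6597]
(1 - 0.9057) = 0.0943, running product = 0.0943
(1 - 0.864) = 0.136, running product = 0.0128
(1 - 0.7041) = 0.2959, running product = 0.0038
(1 - 0.6597) = 0.3403, running product = 0.0013
Product of (1-R_i) = 0.0013
R_sys = 1 - 0.0013 = 0.9987

0.9987


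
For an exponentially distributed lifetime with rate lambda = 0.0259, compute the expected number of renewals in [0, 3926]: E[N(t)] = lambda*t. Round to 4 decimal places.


lambda = 0.0259
t = 3926
E[N(t)] = lambda * t
E[N(t)] = 0.0259 * 3926
E[N(t)] = 101.6834

101.6834


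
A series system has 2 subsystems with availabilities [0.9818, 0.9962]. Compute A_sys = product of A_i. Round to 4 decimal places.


Subsystems: [0.9818, 0.9962]
After subsystem 1 (A=0.9818): product = 0.9818
After subsystem 2 (A=0.9962): product = 0.9781
A_sys = 0.9781

0.9781


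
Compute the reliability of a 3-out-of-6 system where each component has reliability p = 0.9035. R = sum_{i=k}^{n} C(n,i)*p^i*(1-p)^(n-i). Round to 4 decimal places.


k = 3, n = 6, p = 0.9035
i=3: C(6,3)=20 * 0.9035^3 * 0.0965^3 = 0.0133
i=4: C(6,4)=15 * 0.9035^4 * 0.0965^2 = 0.0931
i=5: C(6,5)=6 * 0.9035^5 * 0.0965^1 = 0.3486
i=6: C(6,6)=1 * 0.9035^6 * 0.0965^0 = 0.544
R = sum of terms = 0.9989

0.9989


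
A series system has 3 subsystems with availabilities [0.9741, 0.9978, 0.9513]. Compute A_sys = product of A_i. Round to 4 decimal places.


Subsystems: [0.9741, 0.9978, 0.9513]
After subsystem 1 (A=0.9741): product = 0.9741
After subsystem 2 (A=0.9978): product = 0.972
After subsystem 3 (A=0.9513): product = 0.9246
A_sys = 0.9246

0.9246


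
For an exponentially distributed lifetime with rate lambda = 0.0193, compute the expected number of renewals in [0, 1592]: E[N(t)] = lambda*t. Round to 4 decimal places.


lambda = 0.0193
t = 1592
E[N(t)] = lambda * t
E[N(t)] = 0.0193 * 1592
E[N(t)] = 30.7256

30.7256


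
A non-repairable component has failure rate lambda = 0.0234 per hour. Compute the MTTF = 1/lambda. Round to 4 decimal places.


lambda = 0.0234
MTTF = 1 / 0.0234
MTTF = 42.735

42.735


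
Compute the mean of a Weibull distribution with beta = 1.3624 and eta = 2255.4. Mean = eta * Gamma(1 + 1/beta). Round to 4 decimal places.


beta = 1.3624, eta = 2255.4
1/beta = 0.734
1 + 1/beta = 1.734
Gamma(1.734) = 0.9155
Mean = 2255.4 * 0.9155
Mean = 2064.8644

2064.8644


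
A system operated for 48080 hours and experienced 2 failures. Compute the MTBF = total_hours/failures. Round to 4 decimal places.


total_hours = 48080
failures = 2
MTBF = 48080 / 2
MTBF = 24040.0

24040.0


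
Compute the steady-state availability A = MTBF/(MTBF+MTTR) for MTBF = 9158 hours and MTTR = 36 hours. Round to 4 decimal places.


MTBF = 9158
MTTR = 36
MTBF + MTTR = 9194
A = 9158 / 9194
A = 0.9961

0.9961


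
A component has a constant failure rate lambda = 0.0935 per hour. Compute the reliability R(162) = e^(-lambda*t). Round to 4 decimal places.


lambda = 0.0935
t = 162
lambda * t = 15.147
R(t) = e^(-15.147)
R(t) = 0.0

0.0


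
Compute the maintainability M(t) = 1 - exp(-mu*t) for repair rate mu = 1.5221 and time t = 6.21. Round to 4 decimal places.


mu = 1.5221, t = 6.21
mu * t = 1.5221 * 6.21 = 9.4522
exp(-9.4522) = 0.0001
M(t) = 1 - 0.0001
M(t) = 0.9999

0.9999


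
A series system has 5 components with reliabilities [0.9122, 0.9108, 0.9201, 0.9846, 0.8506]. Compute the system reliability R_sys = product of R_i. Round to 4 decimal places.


Components: [0.9122, 0.9108, 0.9201, 0.9846, 0.8506]
After component 1 (R=0.9122): product = 0.9122
After component 2 (R=0.9108): product = 0.8308
After component 3 (R=0.9201): product = 0.7644
After component 4 (R=0.9846): product = 0.7527
After component 5 (R=0.8506): product = 0.6402
R_sys = 0.6402

0.6402


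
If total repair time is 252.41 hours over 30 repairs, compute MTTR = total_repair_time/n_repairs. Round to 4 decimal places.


total_repair_time = 252.41
n_repairs = 30
MTTR = 252.41 / 30
MTTR = 8.4137

8.4137


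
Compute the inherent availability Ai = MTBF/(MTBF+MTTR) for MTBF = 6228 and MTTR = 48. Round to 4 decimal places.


MTBF = 6228
MTTR = 48
MTBF + MTTR = 6276
Ai = 6228 / 6276
Ai = 0.9924

0.9924


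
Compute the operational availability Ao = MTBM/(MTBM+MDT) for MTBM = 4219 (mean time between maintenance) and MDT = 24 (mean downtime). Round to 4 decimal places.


MTBM = 4219
MDT = 24
MTBM + MDT = 4243
Ao = 4219 / 4243
Ao = 0.9943

0.9943


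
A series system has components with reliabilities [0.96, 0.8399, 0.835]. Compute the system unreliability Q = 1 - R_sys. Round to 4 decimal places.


Components: [0.96, 0.8399, 0.835]
After component 1: product = 0.96
After component 2: product = 0.8063
After component 3: product = 0.6733
R_sys = 0.6733
Q = 1 - 0.6733 = 0.3267

0.3267


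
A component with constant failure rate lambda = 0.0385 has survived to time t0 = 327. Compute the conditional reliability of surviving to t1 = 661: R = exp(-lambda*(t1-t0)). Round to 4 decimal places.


lambda = 0.0385
t0 = 327, t1 = 661
t1 - t0 = 334
lambda * (t1-t0) = 0.0385 * 334 = 12.859
R = exp(-12.859)
R = 0.0

0.0


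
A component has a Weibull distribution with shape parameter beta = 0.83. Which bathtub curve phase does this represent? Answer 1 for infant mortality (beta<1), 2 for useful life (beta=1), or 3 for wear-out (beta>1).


beta = 0.83
Compare beta to 1:
beta < 1 => infant mortality (phase 1)
beta = 1 => useful life (phase 2)
beta > 1 => wear-out (phase 3)
Since beta = 0.83, this is infant mortality (decreasing failure rate)
Phase = 1

1


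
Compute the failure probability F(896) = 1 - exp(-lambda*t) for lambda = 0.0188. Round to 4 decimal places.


lambda = 0.0188, t = 896
lambda * t = 16.8448
exp(-16.8448) = 0.0
F(t) = 1 - 0.0
F(t) = 1.0

1.0


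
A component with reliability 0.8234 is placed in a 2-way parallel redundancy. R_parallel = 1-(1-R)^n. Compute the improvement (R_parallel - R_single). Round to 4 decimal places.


R_single = 0.8234, n = 2
1 - R_single = 0.1766
(1 - R_single)^n = 0.1766^2 = 0.0312
R_parallel = 1 - 0.0312 = 0.9688
Improvement = 0.9688 - 0.8234
Improvement = 0.1454

0.1454


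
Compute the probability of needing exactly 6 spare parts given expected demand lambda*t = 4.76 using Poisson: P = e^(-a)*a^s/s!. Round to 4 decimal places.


a = 4.76, s = 6
e^(-a) = e^(-4.76) = 0.0086
a^s = 4.76^6 = 11631.6605
s! = 720
P = 0.0086 * 11631.6605 / 720
P = 0.1384

0.1384


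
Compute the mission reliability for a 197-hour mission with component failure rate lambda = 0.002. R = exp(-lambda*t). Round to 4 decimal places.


lambda = 0.002
mission_time = 197
lambda * t = 0.002 * 197 = 0.394
R = exp(-0.394)
R = 0.6744

0.6744


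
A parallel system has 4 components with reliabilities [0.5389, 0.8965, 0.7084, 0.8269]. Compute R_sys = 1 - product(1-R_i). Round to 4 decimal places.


Components: [0.5389, 0.8965, 0.7084, 0.8269]
(1 - 0.5389) = 0.4611, running product = 0.4611
(1 - 0.8965) = 0.1035, running product = 0.0477
(1 - 0.7084) = 0.2916, running product = 0.0139
(1 - 0.8269) = 0.1731, running product = 0.0024
Product of (1-R_i) = 0.0024
R_sys = 1 - 0.0024 = 0.9976

0.9976


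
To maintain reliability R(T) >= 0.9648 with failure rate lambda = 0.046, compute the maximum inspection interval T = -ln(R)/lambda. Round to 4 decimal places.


R_target = 0.9648
lambda = 0.046
-ln(0.9648) = 0.0358
T = 0.0358 / 0.046
T = 0.779

0.779


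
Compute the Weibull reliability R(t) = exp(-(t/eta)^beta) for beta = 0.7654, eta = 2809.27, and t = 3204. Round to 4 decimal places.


beta = 0.7654, eta = 2809.27, t = 3204
t/eta = 3204 / 2809.27 = 1.1405
(t/eta)^beta = 1.1405^0.7654 = 1.1059
R(t) = exp(-1.1059)
R(t) = 0.3309

0.3309


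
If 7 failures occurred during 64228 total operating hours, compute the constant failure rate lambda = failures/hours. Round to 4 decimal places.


failures = 7
total_hours = 64228
lambda = 7 / 64228
lambda = 0.0001

0.0001


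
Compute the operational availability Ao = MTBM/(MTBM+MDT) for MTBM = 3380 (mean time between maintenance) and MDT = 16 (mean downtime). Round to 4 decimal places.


MTBM = 3380
MDT = 16
MTBM + MDT = 3396
Ao = 3380 / 3396
Ao = 0.9953

0.9953


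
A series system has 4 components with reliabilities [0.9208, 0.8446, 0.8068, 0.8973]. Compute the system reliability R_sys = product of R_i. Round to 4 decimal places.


Components: [0.9208, 0.8446, 0.8068, 0.8973]
After component 1 (R=0.9208): product = 0.9208
After component 2 (R=0.8446): product = 0.7777
After component 3 (R=0.8068): product = 0.6275
After component 4 (R=0.8973): product = 0.563
R_sys = 0.563

0.563


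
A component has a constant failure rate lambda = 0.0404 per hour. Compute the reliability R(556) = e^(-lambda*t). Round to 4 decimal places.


lambda = 0.0404
t = 556
lambda * t = 22.4624
R(t) = e^(-22.4624)
R(t) = 0.0

0.0


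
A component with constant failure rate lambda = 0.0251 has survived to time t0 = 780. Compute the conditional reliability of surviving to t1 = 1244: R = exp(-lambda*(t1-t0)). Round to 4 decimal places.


lambda = 0.0251
t0 = 780, t1 = 1244
t1 - t0 = 464
lambda * (t1-t0) = 0.0251 * 464 = 11.6464
R = exp(-11.6464)
R = 0.0

0.0


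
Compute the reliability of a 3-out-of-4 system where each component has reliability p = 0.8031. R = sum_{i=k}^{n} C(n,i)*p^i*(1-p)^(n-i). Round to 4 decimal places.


k = 3, n = 4, p = 0.8031
i=3: C(4,3)=4 * 0.8031^3 * 0.1969^1 = 0.408
i=4: C(4,4)=1 * 0.8031^4 * 0.1969^0 = 0.416
R = sum of terms = 0.8239

0.8239


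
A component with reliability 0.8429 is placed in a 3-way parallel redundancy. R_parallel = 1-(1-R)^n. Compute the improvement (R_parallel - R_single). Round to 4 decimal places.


R_single = 0.8429, n = 3
1 - R_single = 0.1571
(1 - R_single)^n = 0.1571^3 = 0.0039
R_parallel = 1 - 0.0039 = 0.9961
Improvement = 0.9961 - 0.8429
Improvement = 0.1532

0.1532


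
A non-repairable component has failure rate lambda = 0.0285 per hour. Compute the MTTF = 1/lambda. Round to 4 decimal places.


lambda = 0.0285
MTTF = 1 / 0.0285
MTTF = 35.0877

35.0877


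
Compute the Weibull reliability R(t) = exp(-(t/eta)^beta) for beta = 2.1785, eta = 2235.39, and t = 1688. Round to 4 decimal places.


beta = 2.1785, eta = 2235.39, t = 1688
t/eta = 1688 / 2235.39 = 0.7551
(t/eta)^beta = 0.7551^2.1785 = 0.5423
R(t) = exp(-0.5423)
R(t) = 0.5814

0.5814


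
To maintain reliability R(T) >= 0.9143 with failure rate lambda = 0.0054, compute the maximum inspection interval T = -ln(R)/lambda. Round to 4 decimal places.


R_target = 0.9143
lambda = 0.0054
-ln(0.9143) = 0.0896
T = 0.0896 / 0.0054
T = 16.592

16.592


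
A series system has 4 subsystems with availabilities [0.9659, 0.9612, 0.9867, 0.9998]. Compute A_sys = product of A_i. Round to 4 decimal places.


Subsystems: [0.9659, 0.9612, 0.9867, 0.9998]
After subsystem 1 (A=0.9659): product = 0.9659
After subsystem 2 (A=0.9612): product = 0.9284
After subsystem 3 (A=0.9867): product = 0.9161
After subsystem 4 (A=0.9998): product = 0.9159
A_sys = 0.9159

0.9159


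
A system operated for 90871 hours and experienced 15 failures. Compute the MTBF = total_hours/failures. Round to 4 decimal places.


total_hours = 90871
failures = 15
MTBF = 90871 / 15
MTBF = 6058.0667

6058.0667


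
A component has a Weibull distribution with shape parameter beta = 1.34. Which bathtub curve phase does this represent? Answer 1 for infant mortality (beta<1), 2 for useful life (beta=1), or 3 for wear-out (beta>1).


beta = 1.34
Compare beta to 1:
beta < 1 => infant mortality (phase 1)
beta = 1 => useful life (phase 2)
beta > 1 => wear-out (phase 3)
Since beta = 1.34, this is wear-out (increasing failure rate)
Phase = 3

3


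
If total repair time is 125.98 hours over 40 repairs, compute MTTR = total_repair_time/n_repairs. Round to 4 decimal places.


total_repair_time = 125.98
n_repairs = 40
MTTR = 125.98 / 40
MTTR = 3.1495

3.1495


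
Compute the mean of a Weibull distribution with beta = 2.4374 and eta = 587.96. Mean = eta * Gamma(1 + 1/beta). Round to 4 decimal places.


beta = 2.4374, eta = 587.96
1/beta = 0.4103
1 + 1/beta = 1.4103
Gamma(1.4103) = 0.8868
Mean = 587.96 * 0.8868
Mean = 521.3749

521.3749


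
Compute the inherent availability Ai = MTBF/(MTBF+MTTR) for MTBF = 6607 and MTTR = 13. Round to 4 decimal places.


MTBF = 6607
MTTR = 13
MTBF + MTTR = 6620
Ai = 6607 / 6620
Ai = 0.998

0.998


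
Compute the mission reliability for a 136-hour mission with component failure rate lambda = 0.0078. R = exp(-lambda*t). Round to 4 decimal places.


lambda = 0.0078
mission_time = 136
lambda * t = 0.0078 * 136 = 1.0608
R = exp(-1.0608)
R = 0.3462

0.3462


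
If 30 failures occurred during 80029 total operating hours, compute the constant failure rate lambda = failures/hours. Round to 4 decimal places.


failures = 30
total_hours = 80029
lambda = 30 / 80029
lambda = 0.0004

0.0004


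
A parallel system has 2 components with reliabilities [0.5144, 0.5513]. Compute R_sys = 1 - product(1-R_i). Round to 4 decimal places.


Components: [0.5144, 0.5513]
(1 - 0.5144) = 0.4856, running product = 0.4856
(1 - 0.5513) = 0.4487, running product = 0.2179
Product of (1-R_i) = 0.2179
R_sys = 1 - 0.2179 = 0.7821

0.7821


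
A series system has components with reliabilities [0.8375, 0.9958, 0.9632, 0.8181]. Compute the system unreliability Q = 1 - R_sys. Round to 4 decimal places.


Components: [0.8375, 0.9958, 0.9632, 0.8181]
After component 1: product = 0.8375
After component 2: product = 0.834
After component 3: product = 0.8033
After component 4: product = 0.6572
R_sys = 0.6572
Q = 1 - 0.6572 = 0.3428

0.3428


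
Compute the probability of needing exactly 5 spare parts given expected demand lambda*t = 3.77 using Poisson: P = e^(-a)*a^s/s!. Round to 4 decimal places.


a = 3.77, s = 5
e^(-a) = e^(-3.77) = 0.0231
a^s = 3.77^5 = 761.5646
s! = 120
P = 0.0231 * 761.5646 / 120
P = 0.1463

0.1463


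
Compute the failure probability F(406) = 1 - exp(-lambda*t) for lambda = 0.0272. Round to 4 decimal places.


lambda = 0.0272, t = 406
lambda * t = 11.0432
exp(-11.0432) = 0.0
F(t) = 1 - 0.0
F(t) = 1.0

1.0


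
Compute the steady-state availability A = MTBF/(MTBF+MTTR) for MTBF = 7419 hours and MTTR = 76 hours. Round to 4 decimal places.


MTBF = 7419
MTTR = 76
MTBF + MTTR = 7495
A = 7419 / 7495
A = 0.9899

0.9899


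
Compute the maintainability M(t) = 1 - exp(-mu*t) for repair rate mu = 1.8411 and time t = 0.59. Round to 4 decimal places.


mu = 1.8411, t = 0.59
mu * t = 1.8411 * 0.59 = 1.0862
exp(-1.0862) = 0.3375
M(t) = 1 - 0.3375
M(t) = 0.6625

0.6625


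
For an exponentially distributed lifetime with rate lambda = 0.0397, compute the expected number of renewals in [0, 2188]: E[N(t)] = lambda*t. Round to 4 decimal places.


lambda = 0.0397
t = 2188
E[N(t)] = lambda * t
E[N(t)] = 0.0397 * 2188
E[N(t)] = 86.8636

86.8636


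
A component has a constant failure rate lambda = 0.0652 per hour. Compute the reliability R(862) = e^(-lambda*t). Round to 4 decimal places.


lambda = 0.0652
t = 862
lambda * t = 56.2024
R(t) = e^(-56.2024)
R(t) = 0.0

0.0


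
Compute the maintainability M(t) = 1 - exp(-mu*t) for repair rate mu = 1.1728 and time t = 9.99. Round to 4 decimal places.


mu = 1.1728, t = 9.99
mu * t = 1.1728 * 9.99 = 11.7163
exp(-11.7163) = 0.0
M(t) = 1 - 0.0
M(t) = 1.0

1.0


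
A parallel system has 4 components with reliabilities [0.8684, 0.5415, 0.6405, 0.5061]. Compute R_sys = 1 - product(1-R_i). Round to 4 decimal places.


Components: [0.8684, 0.5415, 0.6405, 0.5061]
(1 - 0.8684) = 0.1316, running product = 0.1316
(1 - 0.5415) = 0.4585, running product = 0.0603
(1 - 0.6405) = 0.3595, running product = 0.0217
(1 - 0.5061) = 0.4939, running product = 0.0107
Product of (1-R_i) = 0.0107
R_sys = 1 - 0.0107 = 0.9893

0.9893


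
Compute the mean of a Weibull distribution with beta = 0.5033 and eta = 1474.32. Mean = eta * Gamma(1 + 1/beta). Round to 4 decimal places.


beta = 0.5033, eta = 1474.32
1/beta = 1.9869
1 + 1/beta = 2.9869
Gamma(2.9869) = 1.976
Mean = 1474.32 * 1.976
Mean = 2913.273

2913.273


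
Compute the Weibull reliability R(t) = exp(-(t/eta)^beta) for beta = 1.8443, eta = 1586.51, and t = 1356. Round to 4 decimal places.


beta = 1.8443, eta = 1586.51, t = 1356
t/eta = 1356 / 1586.51 = 0.8547
(t/eta)^beta = 0.8547^1.8443 = 0.7486
R(t) = exp(-0.7486)
R(t) = 0.473

0.473


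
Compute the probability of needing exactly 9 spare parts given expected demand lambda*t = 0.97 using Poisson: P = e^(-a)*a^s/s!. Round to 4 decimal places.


a = 0.97, s = 9
e^(-a) = e^(-0.97) = 0.3791
a^s = 0.97^9 = 0.7602
s! = 362880
P = 0.3791 * 0.7602 / 362880
P = 0.0

0.0


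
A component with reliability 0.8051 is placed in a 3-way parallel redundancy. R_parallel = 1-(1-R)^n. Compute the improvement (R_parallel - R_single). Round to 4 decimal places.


R_single = 0.8051, n = 3
1 - R_single = 0.1949
(1 - R_single)^n = 0.1949^3 = 0.0074
R_parallel = 1 - 0.0074 = 0.9926
Improvement = 0.9926 - 0.8051
Improvement = 0.1875

0.1875


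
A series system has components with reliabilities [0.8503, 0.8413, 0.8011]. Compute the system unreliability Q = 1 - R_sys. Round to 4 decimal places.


Components: [0.8503, 0.8413, 0.8011]
After component 1: product = 0.8503
After component 2: product = 0.7154
After component 3: product = 0.5731
R_sys = 0.5731
Q = 1 - 0.5731 = 0.4269

0.4269


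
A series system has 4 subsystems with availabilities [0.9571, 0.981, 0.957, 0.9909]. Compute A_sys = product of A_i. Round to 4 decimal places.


Subsystems: [0.9571, 0.981, 0.957, 0.9909]
After subsystem 1 (A=0.9571): product = 0.9571
After subsystem 2 (A=0.981): product = 0.9389
After subsystem 3 (A=0.957): product = 0.8985
After subsystem 4 (A=0.9909): product = 0.8904
A_sys = 0.8904

0.8904


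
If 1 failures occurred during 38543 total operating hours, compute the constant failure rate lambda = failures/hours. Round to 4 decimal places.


failures = 1
total_hours = 38543
lambda = 1 / 38543
lambda = 0.0

0.0


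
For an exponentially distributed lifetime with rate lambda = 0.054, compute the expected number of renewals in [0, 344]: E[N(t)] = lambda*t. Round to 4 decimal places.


lambda = 0.054
t = 344
E[N(t)] = lambda * t
E[N(t)] = 0.054 * 344
E[N(t)] = 18.576

18.576


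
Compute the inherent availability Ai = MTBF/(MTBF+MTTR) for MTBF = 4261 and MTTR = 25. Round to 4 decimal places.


MTBF = 4261
MTTR = 25
MTBF + MTTR = 4286
Ai = 4261 / 4286
Ai = 0.9942

0.9942


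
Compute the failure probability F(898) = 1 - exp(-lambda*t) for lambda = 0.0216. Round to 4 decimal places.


lambda = 0.0216, t = 898
lambda * t = 19.3968
exp(-19.3968) = 0.0
F(t) = 1 - 0.0
F(t) = 1.0

1.0


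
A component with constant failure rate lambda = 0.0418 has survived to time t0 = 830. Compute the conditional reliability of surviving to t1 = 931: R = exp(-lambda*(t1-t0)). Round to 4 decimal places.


lambda = 0.0418
t0 = 830, t1 = 931
t1 - t0 = 101
lambda * (t1-t0) = 0.0418 * 101 = 4.2218
R = exp(-4.2218)
R = 0.0147

0.0147


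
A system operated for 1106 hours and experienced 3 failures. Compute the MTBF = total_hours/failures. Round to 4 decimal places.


total_hours = 1106
failures = 3
MTBF = 1106 / 3
MTBF = 368.6667

368.6667


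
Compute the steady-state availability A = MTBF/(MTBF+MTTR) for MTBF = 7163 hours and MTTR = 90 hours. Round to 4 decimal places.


MTBF = 7163
MTTR = 90
MTBF + MTTR = 7253
A = 7163 / 7253
A = 0.9876

0.9876


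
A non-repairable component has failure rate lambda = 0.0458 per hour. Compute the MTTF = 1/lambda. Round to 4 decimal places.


lambda = 0.0458
MTTF = 1 / 0.0458
MTTF = 21.8341

21.8341


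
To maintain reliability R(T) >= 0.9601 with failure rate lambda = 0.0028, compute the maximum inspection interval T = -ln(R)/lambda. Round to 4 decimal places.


R_target = 0.9601
lambda = 0.0028
-ln(0.9601) = 0.0407
T = 0.0407 / 0.0028
T = 14.5421

14.5421


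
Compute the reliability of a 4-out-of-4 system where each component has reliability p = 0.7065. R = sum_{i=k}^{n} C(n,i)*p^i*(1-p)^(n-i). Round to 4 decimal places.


k = 4, n = 4, p = 0.7065
i=4: C(4,4)=1 * 0.7065^4 * 0.2935^0 = 0.2491
R = sum of terms = 0.2491

0.2491


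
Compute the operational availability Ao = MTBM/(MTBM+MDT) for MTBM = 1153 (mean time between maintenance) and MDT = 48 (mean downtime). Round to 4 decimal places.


MTBM = 1153
MDT = 48
MTBM + MDT = 1201
Ao = 1153 / 1201
Ao = 0.96

0.96


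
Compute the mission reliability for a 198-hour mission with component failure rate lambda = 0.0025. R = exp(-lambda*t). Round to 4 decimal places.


lambda = 0.0025
mission_time = 198
lambda * t = 0.0025 * 198 = 0.495
R = exp(-0.495)
R = 0.6096

0.6096


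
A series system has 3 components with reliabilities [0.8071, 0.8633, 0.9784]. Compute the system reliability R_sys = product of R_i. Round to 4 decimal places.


Components: [0.8071, 0.8633, 0.9784]
After component 1 (R=0.8071): product = 0.8071
After component 2 (R=0.8633): product = 0.6968
After component 3 (R=0.9784): product = 0.6817
R_sys = 0.6817

0.6817


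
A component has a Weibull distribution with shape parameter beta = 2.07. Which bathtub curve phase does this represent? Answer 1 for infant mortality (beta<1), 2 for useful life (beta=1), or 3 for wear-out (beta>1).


beta = 2.07
Compare beta to 1:
beta < 1 => infant mortality (phase 1)
beta = 1 => useful life (phase 2)
beta > 1 => wear-out (phase 3)
Since beta = 2.07, this is wear-out (increasing failure rate)
Phase = 3

3


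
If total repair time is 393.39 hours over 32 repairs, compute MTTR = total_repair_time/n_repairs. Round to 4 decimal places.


total_repair_time = 393.39
n_repairs = 32
MTTR = 393.39 / 32
MTTR = 12.2934

12.2934


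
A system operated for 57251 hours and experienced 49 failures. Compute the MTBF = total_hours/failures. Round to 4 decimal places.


total_hours = 57251
failures = 49
MTBF = 57251 / 49
MTBF = 1168.3878

1168.3878


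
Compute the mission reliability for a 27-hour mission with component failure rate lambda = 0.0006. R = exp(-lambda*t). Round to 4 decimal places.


lambda = 0.0006
mission_time = 27
lambda * t = 0.0006 * 27 = 0.0162
R = exp(-0.0162)
R = 0.9839

0.9839


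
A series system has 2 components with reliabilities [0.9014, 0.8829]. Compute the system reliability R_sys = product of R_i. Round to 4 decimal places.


Components: [0.9014, 0.8829]
After component 1 (R=0.9014): product = 0.9014
After component 2 (R=0.8829): product = 0.7958
R_sys = 0.7958

0.7958


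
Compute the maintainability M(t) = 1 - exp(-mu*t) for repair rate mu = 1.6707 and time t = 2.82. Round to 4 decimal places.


mu = 1.6707, t = 2.82
mu * t = 1.6707 * 2.82 = 4.7114
exp(-4.7114) = 0.009
M(t) = 1 - 0.009
M(t) = 0.991

0.991


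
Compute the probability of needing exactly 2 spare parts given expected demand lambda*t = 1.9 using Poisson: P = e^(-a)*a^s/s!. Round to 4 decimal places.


a = 1.9, s = 2
e^(-a) = e^(-1.9) = 0.1496
a^s = 1.9^2 = 3.61
s! = 2
P = 0.1496 * 3.61 / 2
P = 0.27

0.27


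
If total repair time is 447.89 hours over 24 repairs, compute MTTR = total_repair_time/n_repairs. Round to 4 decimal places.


total_repair_time = 447.89
n_repairs = 24
MTTR = 447.89 / 24
MTTR = 18.6621

18.6621


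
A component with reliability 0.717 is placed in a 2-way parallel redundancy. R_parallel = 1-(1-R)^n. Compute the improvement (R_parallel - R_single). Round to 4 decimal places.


R_single = 0.717, n = 2
1 - R_single = 0.283
(1 - R_single)^n = 0.283^2 = 0.0801
R_parallel = 1 - 0.0801 = 0.9199
Improvement = 0.9199 - 0.717
Improvement = 0.2029

0.2029


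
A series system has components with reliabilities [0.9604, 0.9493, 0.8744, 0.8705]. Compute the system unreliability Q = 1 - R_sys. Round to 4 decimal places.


Components: [0.9604, 0.9493, 0.8744, 0.8705]
After component 1: product = 0.9604
After component 2: product = 0.9117
After component 3: product = 0.7972
After component 4: product = 0.694
R_sys = 0.694
Q = 1 - 0.694 = 0.306

0.306


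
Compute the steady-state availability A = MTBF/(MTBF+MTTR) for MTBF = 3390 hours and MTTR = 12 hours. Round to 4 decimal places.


MTBF = 3390
MTTR = 12
MTBF + MTTR = 3402
A = 3390 / 3402
A = 0.9965

0.9965


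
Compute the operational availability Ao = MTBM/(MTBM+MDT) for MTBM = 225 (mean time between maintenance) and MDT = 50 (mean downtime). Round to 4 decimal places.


MTBM = 225
MDT = 50
MTBM + MDT = 275
Ao = 225 / 275
Ao = 0.8182

0.8182


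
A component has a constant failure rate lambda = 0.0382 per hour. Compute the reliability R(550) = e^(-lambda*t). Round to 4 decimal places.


lambda = 0.0382
t = 550
lambda * t = 21.01
R(t) = e^(-21.01)
R(t) = 0.0

0.0


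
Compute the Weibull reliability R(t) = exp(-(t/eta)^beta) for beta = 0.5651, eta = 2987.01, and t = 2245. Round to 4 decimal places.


beta = 0.5651, eta = 2987.01, t = 2245
t/eta = 2245 / 2987.01 = 0.7516
(t/eta)^beta = 0.7516^0.5651 = 0.851
R(t) = exp(-0.851)
R(t) = 0.427

0.427


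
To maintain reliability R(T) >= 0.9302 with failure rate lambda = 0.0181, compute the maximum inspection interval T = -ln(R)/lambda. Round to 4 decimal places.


R_target = 0.9302
lambda = 0.0181
-ln(0.9302) = 0.0724
T = 0.0724 / 0.0181
T = 3.9976

3.9976


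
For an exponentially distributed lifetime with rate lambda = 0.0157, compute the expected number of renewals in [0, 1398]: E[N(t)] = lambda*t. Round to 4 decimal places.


lambda = 0.0157
t = 1398
E[N(t)] = lambda * t
E[N(t)] = 0.0157 * 1398
E[N(t)] = 21.9486

21.9486


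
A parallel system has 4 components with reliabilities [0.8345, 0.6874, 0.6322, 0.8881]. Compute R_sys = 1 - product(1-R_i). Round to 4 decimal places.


Components: [0.8345, 0.6874, 0.6322, 0.8881]
(1 - 0.8345) = 0.1655, running product = 0.1655
(1 - 0.6874) = 0.3126, running product = 0.0517
(1 - 0.6322) = 0.3678, running product = 0.019
(1 - 0.8881) = 0.1119, running product = 0.0021
Product of (1-R_i) = 0.0021
R_sys = 1 - 0.0021 = 0.9979

0.9979


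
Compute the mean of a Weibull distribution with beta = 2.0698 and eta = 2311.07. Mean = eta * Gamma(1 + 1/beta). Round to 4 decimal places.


beta = 2.0698, eta = 2311.07
1/beta = 0.4831
1 + 1/beta = 1.4831
Gamma(1.4831) = 0.8858
Mean = 2311.07 * 0.8858
Mean = 2047.1461

2047.1461
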